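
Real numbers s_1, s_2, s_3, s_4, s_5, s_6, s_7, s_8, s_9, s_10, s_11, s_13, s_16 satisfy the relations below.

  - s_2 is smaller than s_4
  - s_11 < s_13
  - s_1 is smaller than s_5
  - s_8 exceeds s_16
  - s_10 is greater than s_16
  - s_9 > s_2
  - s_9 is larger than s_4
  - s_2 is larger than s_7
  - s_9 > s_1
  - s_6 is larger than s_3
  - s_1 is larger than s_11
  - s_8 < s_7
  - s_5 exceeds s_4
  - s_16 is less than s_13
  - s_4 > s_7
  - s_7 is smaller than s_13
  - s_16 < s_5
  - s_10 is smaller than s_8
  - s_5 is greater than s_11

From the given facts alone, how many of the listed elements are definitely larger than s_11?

Directly above s_11: s_13, s_1, s_5.
One step further: s_9 (4 so far).
Nothing else is reachable above s_11; 4 in all.

4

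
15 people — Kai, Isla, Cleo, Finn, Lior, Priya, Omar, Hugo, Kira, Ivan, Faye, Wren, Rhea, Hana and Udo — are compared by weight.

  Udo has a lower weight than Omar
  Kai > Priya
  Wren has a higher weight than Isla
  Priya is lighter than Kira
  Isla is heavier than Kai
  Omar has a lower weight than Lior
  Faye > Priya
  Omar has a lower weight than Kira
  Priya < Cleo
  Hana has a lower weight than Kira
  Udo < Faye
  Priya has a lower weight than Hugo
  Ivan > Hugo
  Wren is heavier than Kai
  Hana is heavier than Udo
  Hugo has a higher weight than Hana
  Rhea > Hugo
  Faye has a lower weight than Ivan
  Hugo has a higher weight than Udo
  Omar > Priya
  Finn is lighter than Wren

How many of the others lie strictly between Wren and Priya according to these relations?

Chaining upward from Priya reaches: Kai, Isla, Hugo, Omar, Faye, Rhea, Ivan, Kira, Lior, Cleo.
Chaining downward from Wren reaches: Kai, Isla, Finn.
Strictly between Priya and Wren are those in both lists: Kai, Isla — 2 elements.

2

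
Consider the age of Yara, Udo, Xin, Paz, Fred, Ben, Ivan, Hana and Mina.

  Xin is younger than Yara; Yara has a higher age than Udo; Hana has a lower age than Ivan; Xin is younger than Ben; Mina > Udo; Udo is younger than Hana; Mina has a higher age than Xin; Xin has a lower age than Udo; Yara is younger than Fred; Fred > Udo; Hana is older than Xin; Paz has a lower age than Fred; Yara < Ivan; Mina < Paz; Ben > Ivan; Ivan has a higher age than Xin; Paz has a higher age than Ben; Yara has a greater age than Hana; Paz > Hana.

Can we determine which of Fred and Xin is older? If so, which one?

Link the given pairs in sequence: Xin < Udo; Udo < Hana; Hana < Yara; Yara < Ivan; Ivan < Ben; Ben < Paz; Paz < Fred.
Together: Xin < Udo < Hana < Yara < Ivan < Ben < Paz < Fred.
So Fred is older.

Fred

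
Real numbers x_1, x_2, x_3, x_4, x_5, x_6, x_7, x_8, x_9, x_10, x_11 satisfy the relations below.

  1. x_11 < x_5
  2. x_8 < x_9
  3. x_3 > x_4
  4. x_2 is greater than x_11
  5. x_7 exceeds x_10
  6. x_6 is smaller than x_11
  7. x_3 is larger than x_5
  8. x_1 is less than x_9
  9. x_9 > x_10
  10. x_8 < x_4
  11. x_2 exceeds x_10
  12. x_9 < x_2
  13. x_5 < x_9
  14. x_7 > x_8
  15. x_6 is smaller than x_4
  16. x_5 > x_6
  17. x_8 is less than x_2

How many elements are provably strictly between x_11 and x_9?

Chaining upward from x_11 reaches: x_5, x_3, x_2.
Chaining downward from x_9 reaches: x_6, x_8, x_10, x_5, x_1.
Strictly between x_11 and x_9 are those in both lists: x_5 — 1 element.

1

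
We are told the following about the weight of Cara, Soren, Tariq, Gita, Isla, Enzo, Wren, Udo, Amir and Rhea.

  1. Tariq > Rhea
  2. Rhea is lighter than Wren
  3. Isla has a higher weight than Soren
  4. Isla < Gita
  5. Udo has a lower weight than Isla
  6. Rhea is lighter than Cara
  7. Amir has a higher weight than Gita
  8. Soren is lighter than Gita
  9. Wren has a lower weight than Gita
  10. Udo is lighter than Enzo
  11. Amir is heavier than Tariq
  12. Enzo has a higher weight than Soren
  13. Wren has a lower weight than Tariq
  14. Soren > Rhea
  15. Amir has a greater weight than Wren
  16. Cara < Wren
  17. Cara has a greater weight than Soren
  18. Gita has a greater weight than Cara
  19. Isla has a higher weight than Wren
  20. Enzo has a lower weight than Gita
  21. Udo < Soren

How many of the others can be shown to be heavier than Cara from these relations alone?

Directly above Cara: Wren, Gita.
One step further: Tariq, Isla, Amir (5 so far).
No other element is forced above Cara by the given relations, so the count is 5.

5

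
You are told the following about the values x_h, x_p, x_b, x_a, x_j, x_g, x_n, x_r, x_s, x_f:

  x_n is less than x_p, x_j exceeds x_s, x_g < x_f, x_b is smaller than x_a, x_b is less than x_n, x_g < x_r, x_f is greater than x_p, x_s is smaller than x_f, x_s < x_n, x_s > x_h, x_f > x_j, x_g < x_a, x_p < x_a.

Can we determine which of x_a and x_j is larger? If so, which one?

Following every chain through x_j: above x_j we get x_f; below x_j we get x_h, x_s.
x_a is not reached, and no chain runs the other way from x_a to x_j.
So the given relations leave the order of x_j and x_a undetermined.

undetermined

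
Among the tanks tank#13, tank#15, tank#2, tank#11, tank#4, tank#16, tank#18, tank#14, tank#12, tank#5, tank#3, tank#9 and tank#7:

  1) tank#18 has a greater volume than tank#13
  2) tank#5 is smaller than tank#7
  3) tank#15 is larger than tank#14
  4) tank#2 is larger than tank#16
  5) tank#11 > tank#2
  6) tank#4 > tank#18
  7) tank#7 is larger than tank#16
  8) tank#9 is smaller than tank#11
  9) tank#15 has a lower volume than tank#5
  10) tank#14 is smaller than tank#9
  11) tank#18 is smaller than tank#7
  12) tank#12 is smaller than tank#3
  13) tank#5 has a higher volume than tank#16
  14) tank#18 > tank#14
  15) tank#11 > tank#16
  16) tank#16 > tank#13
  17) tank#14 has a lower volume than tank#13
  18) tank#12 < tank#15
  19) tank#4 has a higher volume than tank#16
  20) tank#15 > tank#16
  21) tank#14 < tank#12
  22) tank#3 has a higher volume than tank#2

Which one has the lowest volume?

Chaining upward from tank#14: directly above it, tank#13, tank#12, tank#18, tank#15, tank#9; then tank#16, tank#11, tank#5, tank#3, tank#4, tank#7; then tank#2.
That covers every other element, and nothing is given below tank#14, so tank#14 is the lowest volume.

tank#14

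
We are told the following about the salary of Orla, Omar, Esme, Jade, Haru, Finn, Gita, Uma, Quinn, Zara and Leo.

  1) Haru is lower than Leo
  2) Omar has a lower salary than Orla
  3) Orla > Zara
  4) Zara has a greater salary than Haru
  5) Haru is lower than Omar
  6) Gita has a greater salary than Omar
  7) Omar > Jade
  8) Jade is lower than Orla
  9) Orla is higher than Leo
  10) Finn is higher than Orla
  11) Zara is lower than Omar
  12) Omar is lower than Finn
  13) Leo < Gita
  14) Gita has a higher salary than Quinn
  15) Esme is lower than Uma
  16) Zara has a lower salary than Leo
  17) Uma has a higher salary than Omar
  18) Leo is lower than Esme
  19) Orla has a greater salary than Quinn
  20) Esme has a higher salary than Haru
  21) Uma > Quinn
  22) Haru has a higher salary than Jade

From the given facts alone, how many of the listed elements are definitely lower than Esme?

4

The elements the relations force below Esme are Jade, Haru, Zara, Leo — no chain reaches any other.
That is 4.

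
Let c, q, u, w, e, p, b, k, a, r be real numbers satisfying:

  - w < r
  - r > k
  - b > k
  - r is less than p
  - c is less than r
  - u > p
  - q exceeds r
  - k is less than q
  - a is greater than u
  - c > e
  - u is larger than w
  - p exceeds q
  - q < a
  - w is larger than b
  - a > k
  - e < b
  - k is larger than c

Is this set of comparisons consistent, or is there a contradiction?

The single ordering e < c < k < b < w < r < q < p < u < a satisfies every listed relation, so no contradiction arises.

consistent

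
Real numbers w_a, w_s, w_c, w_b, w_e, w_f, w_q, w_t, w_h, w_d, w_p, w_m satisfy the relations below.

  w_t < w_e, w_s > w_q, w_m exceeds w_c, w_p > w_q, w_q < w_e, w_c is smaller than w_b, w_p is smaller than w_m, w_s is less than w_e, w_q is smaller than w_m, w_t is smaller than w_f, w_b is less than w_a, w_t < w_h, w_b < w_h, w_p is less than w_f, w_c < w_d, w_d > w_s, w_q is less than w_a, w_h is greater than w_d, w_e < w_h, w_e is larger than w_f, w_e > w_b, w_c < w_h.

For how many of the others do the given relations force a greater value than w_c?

From w_c the given relations immediately reach w_b, w_d, w_h, w_m.
From those, w_a, w_e — 6 in total.
Nothing else is reachable above w_c; 6 in all.

6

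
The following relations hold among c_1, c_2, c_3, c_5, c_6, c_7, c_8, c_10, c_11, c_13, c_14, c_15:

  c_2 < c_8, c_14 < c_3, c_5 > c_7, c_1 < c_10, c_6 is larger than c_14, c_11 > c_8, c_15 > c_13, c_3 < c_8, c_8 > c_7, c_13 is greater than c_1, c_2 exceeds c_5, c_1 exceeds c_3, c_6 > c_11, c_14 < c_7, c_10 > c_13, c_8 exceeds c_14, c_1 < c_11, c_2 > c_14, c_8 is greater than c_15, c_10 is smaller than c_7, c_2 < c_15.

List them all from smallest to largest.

The consecutive links are each given: c_14 < c_3; c_3 < c_1; c_1 < c_13; c_13 < c_10; c_10 < c_7; c_7 < c_5; c_5 < c_2; c_2 < c_15; c_15 < c_8; c_8 < c_11; c_11 < c_6.

c_14 < c_3 < c_1 < c_13 < c_10 < c_7 < c_5 < c_2 < c_15 < c_8 < c_11 < c_6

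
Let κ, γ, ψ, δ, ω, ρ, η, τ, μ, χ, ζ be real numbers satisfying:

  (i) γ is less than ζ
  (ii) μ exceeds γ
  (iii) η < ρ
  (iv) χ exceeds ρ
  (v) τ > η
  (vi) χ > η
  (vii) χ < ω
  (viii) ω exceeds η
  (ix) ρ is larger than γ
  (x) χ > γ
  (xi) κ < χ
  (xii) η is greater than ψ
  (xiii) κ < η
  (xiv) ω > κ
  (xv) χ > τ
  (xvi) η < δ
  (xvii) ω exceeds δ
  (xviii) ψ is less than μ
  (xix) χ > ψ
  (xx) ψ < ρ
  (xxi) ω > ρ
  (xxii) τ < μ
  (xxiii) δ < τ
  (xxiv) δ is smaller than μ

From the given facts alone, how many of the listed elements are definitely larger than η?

6

Directly above η: ρ, δ, τ, χ, ω.
One step further: μ (6 so far).
No other element is forced above η by the given relations, so the count is 6.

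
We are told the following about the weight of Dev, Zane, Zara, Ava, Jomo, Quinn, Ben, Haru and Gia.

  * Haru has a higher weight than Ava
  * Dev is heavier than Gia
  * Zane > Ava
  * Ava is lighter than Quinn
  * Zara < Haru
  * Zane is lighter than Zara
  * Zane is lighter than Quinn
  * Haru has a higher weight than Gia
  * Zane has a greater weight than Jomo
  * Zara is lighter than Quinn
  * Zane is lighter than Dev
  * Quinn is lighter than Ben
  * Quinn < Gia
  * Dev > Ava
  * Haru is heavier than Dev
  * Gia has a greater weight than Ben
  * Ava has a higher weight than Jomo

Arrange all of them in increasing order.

Jomo < Ava < Zane < Zara < Quinn < Ben < Gia < Dev < Haru

Each adjacent pair is fixed by a given relation: Jomo < Ava; Ava < Zane; Zane < Zara; Zara < Quinn; Quinn < Ben; Ben < Gia; Gia < Dev; Dev < Haru. Chaining them end to end gives the full order.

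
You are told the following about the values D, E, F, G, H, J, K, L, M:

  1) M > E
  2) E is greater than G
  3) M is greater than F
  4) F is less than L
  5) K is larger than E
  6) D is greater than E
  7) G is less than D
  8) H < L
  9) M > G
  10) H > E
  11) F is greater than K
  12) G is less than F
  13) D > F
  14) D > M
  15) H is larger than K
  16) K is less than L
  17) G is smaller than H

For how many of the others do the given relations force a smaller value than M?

The elements the relations force below M are G, E, K, F — no chain reaches any other.
That is 4.

4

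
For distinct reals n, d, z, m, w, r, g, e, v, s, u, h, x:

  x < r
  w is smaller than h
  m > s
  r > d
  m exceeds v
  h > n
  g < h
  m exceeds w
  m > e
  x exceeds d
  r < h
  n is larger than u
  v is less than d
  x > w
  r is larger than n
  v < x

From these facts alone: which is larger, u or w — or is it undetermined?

undetermined

Following every chain through u: above u we get n, r, h.
w is not reached, and no chain runs the other way from w to u.
So the given relations leave the order of u and w undetermined.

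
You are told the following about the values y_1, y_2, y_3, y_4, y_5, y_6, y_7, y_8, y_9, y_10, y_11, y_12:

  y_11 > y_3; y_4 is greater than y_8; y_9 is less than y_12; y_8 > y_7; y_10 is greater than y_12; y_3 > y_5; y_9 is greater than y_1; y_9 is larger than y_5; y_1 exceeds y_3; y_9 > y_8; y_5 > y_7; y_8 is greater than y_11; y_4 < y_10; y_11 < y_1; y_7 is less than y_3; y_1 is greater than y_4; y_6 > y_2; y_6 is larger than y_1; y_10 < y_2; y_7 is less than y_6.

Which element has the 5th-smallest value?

Piecing the relations together gives one ordering: y_7 < y_5 < y_3 < y_11 < y_8 < y_4 < y_1 < y_9 < y_12 < y_10 < y_2 < y_6.
Counting 5 from the smallest end gives y_8.

y_8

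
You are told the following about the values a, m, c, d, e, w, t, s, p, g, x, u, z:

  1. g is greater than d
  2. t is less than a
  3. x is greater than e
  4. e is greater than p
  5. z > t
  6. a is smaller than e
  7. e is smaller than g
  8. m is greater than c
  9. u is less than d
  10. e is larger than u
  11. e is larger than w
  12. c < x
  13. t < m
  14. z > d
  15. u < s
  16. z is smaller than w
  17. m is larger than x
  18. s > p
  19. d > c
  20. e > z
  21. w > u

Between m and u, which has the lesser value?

u

u < d and d < z give u < z.
With z < w: u < d < z < w.
With w < e: u < d < z < w < e.
Then e < x extends the chain to x.
With x < m: u < d < z < w < e < x < m.
So u < m; u is the smaller of the two.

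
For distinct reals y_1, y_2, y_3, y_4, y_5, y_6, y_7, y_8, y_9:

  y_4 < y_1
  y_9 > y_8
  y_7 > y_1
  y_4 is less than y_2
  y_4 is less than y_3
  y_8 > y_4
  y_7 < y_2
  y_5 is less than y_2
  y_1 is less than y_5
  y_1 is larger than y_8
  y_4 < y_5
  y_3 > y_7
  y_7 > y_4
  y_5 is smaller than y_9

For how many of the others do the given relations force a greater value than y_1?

5

The elements the relations force above y_1 are y_5, y_9, y_7, y_2, y_3 — no chain reaches any other.
That is 5.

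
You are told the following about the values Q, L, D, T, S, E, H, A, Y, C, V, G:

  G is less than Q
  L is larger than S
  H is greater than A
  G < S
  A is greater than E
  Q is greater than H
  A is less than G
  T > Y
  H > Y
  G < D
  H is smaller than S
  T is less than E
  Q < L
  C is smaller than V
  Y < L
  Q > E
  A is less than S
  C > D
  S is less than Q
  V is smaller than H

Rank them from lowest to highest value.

The consecutive links are each given: Y < T; T < E; E < A; A < G; G < D; D < C; C < V; V < H; H < S; S < Q; Q < L.

Y < T < E < A < G < D < C < V < H < S < Q < L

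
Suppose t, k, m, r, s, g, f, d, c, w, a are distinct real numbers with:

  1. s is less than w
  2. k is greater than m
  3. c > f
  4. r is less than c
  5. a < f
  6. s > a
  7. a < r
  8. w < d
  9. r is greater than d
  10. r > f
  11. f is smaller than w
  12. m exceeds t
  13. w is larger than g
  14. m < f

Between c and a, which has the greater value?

c

The relevant relations are a < f; f < w; w < d; d < r; r < c.
Together: a < f < w < d < r < c.
So a < c; c is the larger of the two.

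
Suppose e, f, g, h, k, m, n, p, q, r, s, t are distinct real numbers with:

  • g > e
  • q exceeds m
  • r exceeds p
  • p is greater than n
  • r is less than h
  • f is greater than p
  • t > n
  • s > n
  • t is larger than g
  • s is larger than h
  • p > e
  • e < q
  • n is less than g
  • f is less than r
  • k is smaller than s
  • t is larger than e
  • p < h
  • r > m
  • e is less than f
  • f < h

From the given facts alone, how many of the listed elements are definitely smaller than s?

8

From s the given relations immediately reach n, h, k.
From those, p, f, r — 6 in total.
From those, e, m — 8 in total.
No other element is forced below s by the given relations, so the count is 8.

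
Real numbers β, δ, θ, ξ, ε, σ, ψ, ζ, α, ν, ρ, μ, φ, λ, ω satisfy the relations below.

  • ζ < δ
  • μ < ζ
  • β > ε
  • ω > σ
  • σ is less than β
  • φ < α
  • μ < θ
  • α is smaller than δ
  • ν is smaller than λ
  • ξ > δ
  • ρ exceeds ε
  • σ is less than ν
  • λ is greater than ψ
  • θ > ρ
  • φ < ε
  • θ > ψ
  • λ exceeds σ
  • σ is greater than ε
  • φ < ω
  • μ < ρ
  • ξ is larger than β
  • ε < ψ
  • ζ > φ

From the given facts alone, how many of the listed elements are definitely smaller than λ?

5

Directly below λ: σ, ν, ψ.
One step further: ε (4 so far).
One step further: φ (5 so far).
No other element is forced below λ by the given relations, so the count is 5.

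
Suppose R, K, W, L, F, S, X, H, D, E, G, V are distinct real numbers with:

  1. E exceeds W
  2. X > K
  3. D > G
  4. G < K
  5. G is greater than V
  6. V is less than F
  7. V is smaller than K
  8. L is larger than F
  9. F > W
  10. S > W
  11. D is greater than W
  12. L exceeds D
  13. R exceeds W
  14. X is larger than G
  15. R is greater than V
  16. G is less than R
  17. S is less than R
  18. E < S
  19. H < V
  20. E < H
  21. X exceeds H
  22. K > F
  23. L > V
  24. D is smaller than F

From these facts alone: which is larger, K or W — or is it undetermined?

W < E < H < V < G < D < F < K, by transitivity through E, H, V, G, D, F.
So K is larger.

K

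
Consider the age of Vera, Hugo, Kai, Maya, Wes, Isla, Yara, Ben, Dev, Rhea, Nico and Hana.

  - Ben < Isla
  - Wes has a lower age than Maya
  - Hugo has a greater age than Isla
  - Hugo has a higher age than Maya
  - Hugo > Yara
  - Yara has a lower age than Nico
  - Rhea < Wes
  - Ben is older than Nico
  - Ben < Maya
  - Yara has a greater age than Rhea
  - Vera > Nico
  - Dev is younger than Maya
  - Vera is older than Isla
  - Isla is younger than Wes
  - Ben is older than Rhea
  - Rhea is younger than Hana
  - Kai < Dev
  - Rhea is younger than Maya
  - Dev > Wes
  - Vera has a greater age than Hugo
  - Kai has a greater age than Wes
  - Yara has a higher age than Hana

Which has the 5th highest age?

Chaining the given pairs: Rhea < Hana < Yara < Nico < Ben < Isla < Wes < Kai < Dev < Maya < Hugo < Vera.
The 5th largest is Kai.

Kai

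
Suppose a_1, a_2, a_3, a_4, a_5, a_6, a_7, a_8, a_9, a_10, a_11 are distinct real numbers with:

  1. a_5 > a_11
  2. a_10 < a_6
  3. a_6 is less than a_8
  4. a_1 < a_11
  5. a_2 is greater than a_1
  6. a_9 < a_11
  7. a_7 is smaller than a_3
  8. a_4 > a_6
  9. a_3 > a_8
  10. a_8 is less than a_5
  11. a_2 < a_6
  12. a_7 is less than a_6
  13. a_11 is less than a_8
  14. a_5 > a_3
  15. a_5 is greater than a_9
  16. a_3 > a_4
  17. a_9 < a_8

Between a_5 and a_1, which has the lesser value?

a_1 < a_2 and a_2 < a_6 give a_1 < a_6.
Then a_6 < a_4 extends the chain to a_4.
With a_4 < a_3: a_1 < a_2 < a_6 < a_4 < a_3.
With a_3 < a_5: a_1 < a_2 < a_6 < a_4 < a_3 < a_5.
So a_1 < a_5; a_1 is the smaller of the two.

a_1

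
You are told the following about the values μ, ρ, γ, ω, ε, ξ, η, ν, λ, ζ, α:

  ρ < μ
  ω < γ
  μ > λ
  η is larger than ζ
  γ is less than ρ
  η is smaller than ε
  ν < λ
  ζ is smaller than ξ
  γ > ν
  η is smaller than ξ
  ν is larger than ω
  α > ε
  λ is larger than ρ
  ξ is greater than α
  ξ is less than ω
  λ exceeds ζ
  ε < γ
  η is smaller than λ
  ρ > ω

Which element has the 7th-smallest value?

ν

The consecutive relations fix a unique order: ζ < η < ε < α < ξ < ω < ν < γ < ρ < λ < μ.
Counting 7 from the smallest end gives ν.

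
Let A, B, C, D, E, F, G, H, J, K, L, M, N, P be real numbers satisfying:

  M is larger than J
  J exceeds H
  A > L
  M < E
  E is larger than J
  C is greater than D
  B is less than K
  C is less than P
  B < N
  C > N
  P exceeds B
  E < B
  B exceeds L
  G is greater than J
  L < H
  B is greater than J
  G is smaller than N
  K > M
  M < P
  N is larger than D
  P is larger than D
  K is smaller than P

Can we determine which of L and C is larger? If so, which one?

The relevant relations are L < H; H < J; J < E; E < B; B < N; N < C.
Together: L < H < J < E < B < N < C.
So C is larger.

C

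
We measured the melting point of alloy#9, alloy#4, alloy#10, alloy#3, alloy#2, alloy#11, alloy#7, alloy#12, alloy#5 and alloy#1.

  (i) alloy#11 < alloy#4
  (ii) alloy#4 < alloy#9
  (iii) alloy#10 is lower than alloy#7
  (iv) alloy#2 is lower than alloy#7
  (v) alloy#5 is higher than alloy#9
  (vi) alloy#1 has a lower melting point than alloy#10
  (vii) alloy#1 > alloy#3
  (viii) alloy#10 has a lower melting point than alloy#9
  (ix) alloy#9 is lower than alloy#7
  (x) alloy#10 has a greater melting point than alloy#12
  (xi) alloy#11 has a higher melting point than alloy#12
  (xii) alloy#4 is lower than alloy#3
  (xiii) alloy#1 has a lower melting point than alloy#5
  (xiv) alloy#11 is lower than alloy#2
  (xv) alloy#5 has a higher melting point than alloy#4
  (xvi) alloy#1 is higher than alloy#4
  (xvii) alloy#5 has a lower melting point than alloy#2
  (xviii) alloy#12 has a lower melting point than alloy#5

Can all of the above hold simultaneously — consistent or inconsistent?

consistent

Every relation is compatible with alloy#12 < alloy#11 < alloy#4 < alloy#3 < alloy#1 < alloy#10 < alloy#9 < alloy#5 < alloy#2 < alloy#7; the set is consistent.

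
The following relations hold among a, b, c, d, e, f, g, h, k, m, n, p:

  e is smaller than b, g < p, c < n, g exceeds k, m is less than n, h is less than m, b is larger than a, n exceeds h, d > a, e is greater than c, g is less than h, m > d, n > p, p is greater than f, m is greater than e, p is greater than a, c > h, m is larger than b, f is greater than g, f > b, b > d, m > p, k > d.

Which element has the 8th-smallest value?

b

Chaining the given pairs: a < d < k < g < h < c < e < b < f < p < m < n.
Counting 8 from the smallest end gives b.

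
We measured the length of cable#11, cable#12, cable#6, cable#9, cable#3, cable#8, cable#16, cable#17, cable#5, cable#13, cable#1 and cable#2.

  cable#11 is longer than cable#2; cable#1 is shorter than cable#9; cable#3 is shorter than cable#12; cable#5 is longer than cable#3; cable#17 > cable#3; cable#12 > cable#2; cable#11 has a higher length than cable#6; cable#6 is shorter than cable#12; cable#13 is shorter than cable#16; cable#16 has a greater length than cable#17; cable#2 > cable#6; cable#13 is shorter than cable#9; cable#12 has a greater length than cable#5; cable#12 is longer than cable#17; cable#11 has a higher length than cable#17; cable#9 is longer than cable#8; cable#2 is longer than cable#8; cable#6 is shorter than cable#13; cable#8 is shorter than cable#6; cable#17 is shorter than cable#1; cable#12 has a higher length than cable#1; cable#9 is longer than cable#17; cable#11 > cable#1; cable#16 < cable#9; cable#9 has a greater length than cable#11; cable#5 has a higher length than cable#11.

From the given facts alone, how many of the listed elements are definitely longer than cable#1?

From cable#1 the given relations immediately reach cable#11, cable#12, cable#9.
From those, cable#5 — 4 in total.
No other element is forced above cable#1 by the given relations, so the count is 4.

4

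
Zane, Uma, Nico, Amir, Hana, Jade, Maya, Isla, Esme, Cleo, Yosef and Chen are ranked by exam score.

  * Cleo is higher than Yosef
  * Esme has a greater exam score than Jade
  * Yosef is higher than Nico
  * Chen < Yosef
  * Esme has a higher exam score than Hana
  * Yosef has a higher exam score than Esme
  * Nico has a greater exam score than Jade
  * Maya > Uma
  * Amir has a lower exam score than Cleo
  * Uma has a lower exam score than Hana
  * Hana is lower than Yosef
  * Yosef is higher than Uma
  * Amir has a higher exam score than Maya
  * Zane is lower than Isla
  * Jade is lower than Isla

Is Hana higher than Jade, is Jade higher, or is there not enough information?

Following every chain through Jade: above Jade we get Nico, Esme, Yosef, Cleo, Isla.
Hana is not reached, and no chain runs the other way from Hana to Jade.
So the given relations leave the order of Jade and Hana undetermined.

undetermined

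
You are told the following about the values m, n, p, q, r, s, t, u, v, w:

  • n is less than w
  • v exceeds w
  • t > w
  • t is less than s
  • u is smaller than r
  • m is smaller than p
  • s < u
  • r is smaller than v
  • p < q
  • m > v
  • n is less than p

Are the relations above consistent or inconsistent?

consistent

Every relation is compatible with n < w < t < s < u < r < v < m < p < q; the set is consistent.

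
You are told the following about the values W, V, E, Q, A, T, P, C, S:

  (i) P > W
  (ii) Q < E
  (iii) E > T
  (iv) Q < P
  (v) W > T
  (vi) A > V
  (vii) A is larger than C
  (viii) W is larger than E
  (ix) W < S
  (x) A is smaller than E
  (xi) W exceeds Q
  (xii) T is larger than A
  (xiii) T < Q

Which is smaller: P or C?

C

C < A and A < T give C < T.
With T < Q: C < A < T < Q.
With Q < E: C < A < T < Q < E.
Then E < W extends the chain to W.
With W < P: C < A < T < Q < E < W < P.
So C < P; C is the smaller of the two.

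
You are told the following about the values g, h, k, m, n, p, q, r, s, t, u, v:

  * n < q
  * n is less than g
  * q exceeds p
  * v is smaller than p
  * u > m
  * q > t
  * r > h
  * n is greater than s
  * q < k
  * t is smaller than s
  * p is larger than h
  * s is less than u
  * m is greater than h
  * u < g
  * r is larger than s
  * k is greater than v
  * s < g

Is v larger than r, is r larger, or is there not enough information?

undetermined

Following every chain through v: above v we get p, q, k.
r is not reached, and no chain runs the other way from r to v.
So the given relations leave the order of v and r undetermined.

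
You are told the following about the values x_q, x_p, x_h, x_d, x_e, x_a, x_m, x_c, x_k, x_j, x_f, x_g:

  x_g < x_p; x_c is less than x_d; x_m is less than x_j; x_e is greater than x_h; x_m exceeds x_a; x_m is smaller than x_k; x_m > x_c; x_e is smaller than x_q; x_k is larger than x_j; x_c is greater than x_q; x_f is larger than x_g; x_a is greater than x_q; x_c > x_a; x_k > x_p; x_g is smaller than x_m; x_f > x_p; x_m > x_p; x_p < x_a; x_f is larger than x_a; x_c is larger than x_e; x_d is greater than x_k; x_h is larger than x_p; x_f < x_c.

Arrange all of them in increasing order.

x_g < x_p < x_h < x_e < x_q < x_a < x_f < x_c < x_m < x_j < x_k < x_d

Nothing is placed below x_g, so it is least; from there x_g < x_p; x_p < x_h; x_h < x_e; x_e < x_q; x_q < x_a; x_a < x_f; x_f < x_c; x_c < x_m; x_m < x_j; x_j < x_k; x_k < x_d, each given directly.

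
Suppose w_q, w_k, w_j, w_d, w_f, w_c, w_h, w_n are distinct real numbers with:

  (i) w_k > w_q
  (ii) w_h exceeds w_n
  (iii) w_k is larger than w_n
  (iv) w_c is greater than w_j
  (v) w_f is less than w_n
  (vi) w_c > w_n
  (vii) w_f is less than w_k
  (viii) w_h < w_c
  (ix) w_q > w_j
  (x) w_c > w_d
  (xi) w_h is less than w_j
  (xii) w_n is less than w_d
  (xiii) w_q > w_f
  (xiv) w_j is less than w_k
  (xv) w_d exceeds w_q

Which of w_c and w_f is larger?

w_f < w_n < w_h < w_j < w_q < w_d < w_c, by transitivity through w_n, w_h, w_j, w_q, w_d.
So w_f < w_c; w_c is the larger of the two.

w_c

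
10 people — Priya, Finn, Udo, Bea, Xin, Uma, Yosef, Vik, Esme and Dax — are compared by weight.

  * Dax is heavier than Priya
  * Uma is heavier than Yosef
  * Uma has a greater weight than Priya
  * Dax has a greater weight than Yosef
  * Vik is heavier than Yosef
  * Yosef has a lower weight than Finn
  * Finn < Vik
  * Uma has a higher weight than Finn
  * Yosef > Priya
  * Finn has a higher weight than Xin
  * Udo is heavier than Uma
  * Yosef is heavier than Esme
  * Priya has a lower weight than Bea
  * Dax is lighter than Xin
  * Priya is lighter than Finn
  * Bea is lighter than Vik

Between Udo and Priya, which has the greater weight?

Priya < Yosef < Dax < Xin < Finn < Uma < Udo, by transitivity through Yosef, Dax, Xin, Finn, Uma.
So Priya < Udo; Udo is the heavier of the two.

Udo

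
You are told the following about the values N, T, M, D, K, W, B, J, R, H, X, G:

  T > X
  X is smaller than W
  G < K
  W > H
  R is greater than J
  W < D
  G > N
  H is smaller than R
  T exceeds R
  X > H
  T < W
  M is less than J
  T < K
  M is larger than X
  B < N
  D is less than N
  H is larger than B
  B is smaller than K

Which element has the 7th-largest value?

Piecing the relations together gives one ordering: B < H < X < M < J < R < T < W < D < N < G < K.
Counting 7 from the largest end gives R.

R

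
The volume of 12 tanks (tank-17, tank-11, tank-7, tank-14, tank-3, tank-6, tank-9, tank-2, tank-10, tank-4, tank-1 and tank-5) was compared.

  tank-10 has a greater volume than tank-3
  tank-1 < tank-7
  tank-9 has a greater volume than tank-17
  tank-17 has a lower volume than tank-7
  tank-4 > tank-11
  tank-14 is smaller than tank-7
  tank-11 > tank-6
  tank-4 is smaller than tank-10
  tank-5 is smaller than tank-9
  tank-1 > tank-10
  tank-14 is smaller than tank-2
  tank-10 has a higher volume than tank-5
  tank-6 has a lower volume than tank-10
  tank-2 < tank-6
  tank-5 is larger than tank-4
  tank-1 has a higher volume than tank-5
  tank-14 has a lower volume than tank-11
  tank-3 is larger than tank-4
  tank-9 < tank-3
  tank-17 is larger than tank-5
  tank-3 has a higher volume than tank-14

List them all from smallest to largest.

The consecutive links are each given: tank-14 < tank-2; tank-2 < tank-6; tank-6 < tank-11; tank-11 < tank-4; tank-4 < tank-5; tank-5 < tank-17; tank-17 < tank-9; tank-9 < tank-3; tank-3 < tank-10; tank-10 < tank-1; tank-1 < tank-7.

tank-14 < tank-2 < tank-6 < tank-11 < tank-4 < tank-5 < tank-17 < tank-9 < tank-3 < tank-10 < tank-1 < tank-7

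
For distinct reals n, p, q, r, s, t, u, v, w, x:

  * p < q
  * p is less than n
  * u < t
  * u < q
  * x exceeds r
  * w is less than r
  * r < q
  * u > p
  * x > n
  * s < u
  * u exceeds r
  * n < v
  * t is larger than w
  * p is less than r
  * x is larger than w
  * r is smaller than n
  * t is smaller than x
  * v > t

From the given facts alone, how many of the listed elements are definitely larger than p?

7

The elements the relations force above p are r, n, u, q, t, x, v — no chain reaches any other.
That is 7.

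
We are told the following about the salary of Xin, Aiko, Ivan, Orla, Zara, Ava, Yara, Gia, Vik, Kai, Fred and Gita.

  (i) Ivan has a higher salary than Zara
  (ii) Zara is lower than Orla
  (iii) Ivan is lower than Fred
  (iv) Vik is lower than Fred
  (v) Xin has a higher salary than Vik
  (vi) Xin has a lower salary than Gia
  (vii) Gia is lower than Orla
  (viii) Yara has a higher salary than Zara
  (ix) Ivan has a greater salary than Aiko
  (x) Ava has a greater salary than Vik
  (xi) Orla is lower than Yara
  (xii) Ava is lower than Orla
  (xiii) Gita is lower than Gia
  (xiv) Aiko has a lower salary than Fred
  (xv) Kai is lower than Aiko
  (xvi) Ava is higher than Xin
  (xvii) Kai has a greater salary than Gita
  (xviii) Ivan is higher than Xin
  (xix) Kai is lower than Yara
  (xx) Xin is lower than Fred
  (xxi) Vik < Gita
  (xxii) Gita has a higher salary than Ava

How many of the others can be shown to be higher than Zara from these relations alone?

From Zara the given relations immediately reach Orla, Ivan, Yara.
From those, Fred — 4 in total.
Nothing else is reachable above Zara; 4 in all.

4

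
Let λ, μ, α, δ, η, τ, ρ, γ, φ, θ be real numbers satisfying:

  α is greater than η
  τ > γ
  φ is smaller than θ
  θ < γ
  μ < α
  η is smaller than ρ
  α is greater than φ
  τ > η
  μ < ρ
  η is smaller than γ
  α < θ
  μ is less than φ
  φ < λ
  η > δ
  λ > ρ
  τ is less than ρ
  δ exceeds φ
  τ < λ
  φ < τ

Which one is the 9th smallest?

ρ

The consecutive relations fix a unique order: μ < φ < δ < η < α < θ < γ < τ < ρ < λ.
Counting 9 from the smallest end gives ρ.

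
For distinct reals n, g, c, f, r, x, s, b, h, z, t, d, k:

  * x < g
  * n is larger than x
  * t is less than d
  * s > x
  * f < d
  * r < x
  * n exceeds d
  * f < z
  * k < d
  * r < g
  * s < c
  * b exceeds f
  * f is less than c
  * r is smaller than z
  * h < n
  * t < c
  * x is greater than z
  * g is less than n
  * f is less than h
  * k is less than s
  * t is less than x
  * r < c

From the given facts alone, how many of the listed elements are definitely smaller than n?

From n the given relations immediately reach d, h, x, g.
From those, f, k, t, r, z — 9 in total.
No other element is forced below n by the given relations, so the count is 9.

9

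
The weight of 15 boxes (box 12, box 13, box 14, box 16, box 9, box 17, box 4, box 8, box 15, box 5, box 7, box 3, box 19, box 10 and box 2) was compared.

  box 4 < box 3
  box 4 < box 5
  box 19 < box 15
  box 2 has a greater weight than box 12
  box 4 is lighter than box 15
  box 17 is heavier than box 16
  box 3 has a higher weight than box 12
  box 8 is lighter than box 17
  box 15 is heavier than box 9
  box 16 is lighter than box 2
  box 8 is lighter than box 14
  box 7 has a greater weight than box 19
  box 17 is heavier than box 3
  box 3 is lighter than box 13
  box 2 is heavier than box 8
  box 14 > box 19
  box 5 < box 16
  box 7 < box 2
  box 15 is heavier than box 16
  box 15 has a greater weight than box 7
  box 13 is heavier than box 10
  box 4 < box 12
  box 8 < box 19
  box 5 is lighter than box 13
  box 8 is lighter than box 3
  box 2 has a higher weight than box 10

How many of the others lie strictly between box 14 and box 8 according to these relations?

1

The relations place box 8 below box 14. An element lies strictly between them when it is forced above box 8 and also forced below box 14.
Above box 8: {box 19, box 7, box 15, box 2, box 3, box 17, box 13}. Below box 14: {box 19}.
Intersection: {box 19} — 1.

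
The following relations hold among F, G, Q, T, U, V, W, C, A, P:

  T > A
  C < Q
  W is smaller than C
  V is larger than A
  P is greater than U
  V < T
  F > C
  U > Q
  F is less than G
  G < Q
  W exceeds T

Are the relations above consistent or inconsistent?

The single ordering A < V < T < W < C < F < G < Q < U < P satisfies every listed relation, so no contradiction arises.

consistent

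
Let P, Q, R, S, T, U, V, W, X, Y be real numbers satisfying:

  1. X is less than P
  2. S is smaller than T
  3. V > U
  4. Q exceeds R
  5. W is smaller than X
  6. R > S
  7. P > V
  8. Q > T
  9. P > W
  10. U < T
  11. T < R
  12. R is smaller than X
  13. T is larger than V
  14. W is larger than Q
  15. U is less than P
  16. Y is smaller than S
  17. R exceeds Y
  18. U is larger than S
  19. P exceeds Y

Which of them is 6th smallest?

Piecing the relations together gives one ordering: Y < S < U < V < T < R < Q < W < X < P.
Counting 6 from the smallest end gives R.

R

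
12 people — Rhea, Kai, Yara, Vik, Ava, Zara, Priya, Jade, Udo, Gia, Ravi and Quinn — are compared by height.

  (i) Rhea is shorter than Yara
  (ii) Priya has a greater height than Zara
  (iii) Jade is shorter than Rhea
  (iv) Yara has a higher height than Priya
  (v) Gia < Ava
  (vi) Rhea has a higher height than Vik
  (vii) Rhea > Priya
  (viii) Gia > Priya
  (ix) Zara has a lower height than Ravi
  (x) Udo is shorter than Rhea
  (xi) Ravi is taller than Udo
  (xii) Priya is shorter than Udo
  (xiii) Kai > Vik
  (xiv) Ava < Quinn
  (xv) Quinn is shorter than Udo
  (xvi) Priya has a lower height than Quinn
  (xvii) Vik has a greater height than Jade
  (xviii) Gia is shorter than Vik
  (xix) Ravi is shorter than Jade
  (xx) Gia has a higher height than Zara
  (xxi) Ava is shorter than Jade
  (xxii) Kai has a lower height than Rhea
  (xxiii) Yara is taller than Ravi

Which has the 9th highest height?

Piecing the relations together gives one ordering: Zara < Priya < Gia < Ava < Quinn < Udo < Ravi < Jade < Vik < Kai < Rhea < Yara.
The 9th largest is Ava.

Ava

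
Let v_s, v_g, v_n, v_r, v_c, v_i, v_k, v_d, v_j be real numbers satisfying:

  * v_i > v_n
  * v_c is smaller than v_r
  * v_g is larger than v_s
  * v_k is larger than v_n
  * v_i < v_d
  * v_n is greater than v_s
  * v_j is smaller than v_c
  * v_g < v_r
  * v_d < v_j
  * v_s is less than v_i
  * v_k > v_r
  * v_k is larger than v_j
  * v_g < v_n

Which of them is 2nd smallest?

v_g

Piecing the relations together gives one ordering: v_s < v_g < v_n < v_i < v_d < v_j < v_c < v_r < v_k.
Counting 2 from the smallest end gives v_g.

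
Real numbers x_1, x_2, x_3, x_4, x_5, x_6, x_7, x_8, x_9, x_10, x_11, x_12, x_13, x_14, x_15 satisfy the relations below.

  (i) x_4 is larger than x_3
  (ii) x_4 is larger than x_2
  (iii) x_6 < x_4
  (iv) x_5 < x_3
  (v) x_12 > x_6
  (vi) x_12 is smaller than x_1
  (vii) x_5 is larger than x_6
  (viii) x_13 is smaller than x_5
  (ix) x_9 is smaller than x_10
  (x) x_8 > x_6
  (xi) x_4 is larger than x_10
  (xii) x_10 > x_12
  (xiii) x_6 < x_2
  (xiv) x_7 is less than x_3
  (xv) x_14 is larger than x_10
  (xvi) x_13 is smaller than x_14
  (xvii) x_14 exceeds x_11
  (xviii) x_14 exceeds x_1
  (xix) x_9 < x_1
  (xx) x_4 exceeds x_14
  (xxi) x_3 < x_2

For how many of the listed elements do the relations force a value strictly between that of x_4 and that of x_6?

7

Chaining upward from x_6 reaches: x_12, x_8, x_5, x_10, x_3, x_2, x_1, x_14.
Chaining downward from x_4 reaches: x_7, x_12, x_13, x_5, x_11, x_9, x_10, x_3, x_2, x_1, x_14.
Strictly between x_6 and x_4 are those in both lists: x_12, x_5, x_10, x_3, x_2, x_1, x_14 — 7 elements.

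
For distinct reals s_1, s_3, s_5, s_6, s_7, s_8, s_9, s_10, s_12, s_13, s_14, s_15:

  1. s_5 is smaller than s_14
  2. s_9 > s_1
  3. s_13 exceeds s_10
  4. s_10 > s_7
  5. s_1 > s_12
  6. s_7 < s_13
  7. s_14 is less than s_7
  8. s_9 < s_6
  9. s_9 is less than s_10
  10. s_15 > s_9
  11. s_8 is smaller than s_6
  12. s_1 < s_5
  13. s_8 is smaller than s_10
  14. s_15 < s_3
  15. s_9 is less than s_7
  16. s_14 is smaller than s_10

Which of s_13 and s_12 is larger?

s_13

s_12 < s_1 and s_1 < s_5 give s_12 < s_5.
Then s_5 < s_14 extends the chain to s_14.
With s_14 < s_7: s_12 < s_1 < s_5 < s_14 < s_7.
Then s_7 < s_10 extends the chain to s_10.
With s_10 < s_13: s_12 < s_1 < s_5 < s_14 < s_7 < s_10 < s_13.
So s_12 < s_13; s_13 is the larger of the two.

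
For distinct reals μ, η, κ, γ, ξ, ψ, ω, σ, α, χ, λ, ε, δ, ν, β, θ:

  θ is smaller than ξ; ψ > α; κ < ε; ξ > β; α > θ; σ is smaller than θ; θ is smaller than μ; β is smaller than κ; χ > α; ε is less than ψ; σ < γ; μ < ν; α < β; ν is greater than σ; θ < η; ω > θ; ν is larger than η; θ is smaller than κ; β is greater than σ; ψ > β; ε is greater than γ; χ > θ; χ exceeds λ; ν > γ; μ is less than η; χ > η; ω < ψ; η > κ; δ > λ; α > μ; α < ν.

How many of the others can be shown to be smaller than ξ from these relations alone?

5

The elements the relations force below ξ are σ, θ, μ, α, β — no chain reaches any other.
That is 5.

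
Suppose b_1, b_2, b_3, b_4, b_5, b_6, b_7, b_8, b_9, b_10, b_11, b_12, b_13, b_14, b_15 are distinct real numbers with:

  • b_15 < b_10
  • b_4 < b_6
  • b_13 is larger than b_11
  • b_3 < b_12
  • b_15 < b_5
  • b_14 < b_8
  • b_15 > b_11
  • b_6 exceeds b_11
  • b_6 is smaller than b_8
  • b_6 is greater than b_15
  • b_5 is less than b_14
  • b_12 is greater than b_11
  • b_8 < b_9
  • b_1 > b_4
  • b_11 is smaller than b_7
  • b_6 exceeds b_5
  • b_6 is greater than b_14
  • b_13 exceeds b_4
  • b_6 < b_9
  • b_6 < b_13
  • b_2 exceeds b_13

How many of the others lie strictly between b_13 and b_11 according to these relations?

4

The relations place b_11 below b_13. An element lies strictly between them when it is forced above b_11 and also forced below b_13.
Above b_11: {b_15, b_5, b_14, b_7, b_12, b_6, b_8, b_10, b_2, b_9}. Below b_13: {b_15, b_5, b_14, b_4, b_6}.
Intersection: {b_15, b_5, b_14, b_6} — 4.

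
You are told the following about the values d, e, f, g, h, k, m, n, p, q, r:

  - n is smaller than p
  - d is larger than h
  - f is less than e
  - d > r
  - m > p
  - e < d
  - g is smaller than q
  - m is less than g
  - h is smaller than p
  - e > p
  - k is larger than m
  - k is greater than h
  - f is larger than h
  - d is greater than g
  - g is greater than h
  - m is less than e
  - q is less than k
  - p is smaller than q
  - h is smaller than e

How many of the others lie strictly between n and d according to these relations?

4

Chaining upward from n reaches: p, m, g, q, e, k.
Chaining downward from d reaches: r, h, p, m, g, f, e.
Strictly between n and d are those in both lists: p, m, g, e — 4 elements.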